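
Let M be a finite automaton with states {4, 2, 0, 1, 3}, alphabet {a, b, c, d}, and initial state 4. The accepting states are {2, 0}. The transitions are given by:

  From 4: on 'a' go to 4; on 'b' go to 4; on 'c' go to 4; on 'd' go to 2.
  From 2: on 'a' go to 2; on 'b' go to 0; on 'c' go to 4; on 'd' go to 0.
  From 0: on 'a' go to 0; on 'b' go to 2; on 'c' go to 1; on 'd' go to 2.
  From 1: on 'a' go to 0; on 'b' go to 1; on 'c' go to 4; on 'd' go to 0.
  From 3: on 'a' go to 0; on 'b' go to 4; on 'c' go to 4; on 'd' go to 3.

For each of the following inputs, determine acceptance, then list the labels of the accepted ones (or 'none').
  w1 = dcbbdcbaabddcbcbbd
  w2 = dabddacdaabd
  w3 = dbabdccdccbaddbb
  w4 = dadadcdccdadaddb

w1:
  start at 4
  read 'd': 4 → 2
  read 'c': 2 → 4
  read 'b': 4 → 4
  read 'b': 4 → 4
  read 'd': 4 → 2
  read 'c': 2 → 4
  read 'b': 4 → 4
  read 'a': 4 → 4
  read 'a': 4 → 4
  read 'b': 4 → 4
  read 'd': 4 → 2
  read 'd': 2 → 0
  read 'c': 0 → 1
  read 'b': 1 → 1
  read 'c': 1 → 4
  read 'b': 4 → 4
  read 'b': 4 → 4
  read 'd': 4 → 2
  end 2, accepted
w2:
  start at 4
  read 'd': 4 → 2
  read 'a': 2 → 2
  read 'b': 2 → 0
  read 'd': 0 → 2
  read 'd': 2 → 0
  read 'a': 0 → 0
  read 'c': 0 → 1
  read 'd': 1 → 0
  read 'a': 0 → 0
  read 'a': 0 → 0
  read 'b': 0 → 2
  read 'd': 2 → 0
  end 0, accepted
w3:
  start at 4
  read 'd': 4 → 2
  read 'b': 2 → 0
  read 'a': 0 → 0
  read 'b': 0 → 2
  read 'd': 2 → 0
  read 'c': 0 → 1
  read 'c': 1 → 4
  read 'd': 4 → 2
  read 'c': 2 → 4
  read 'c': 4 → 4
  read 'b': 4 → 4
  read 'a': 4 → 4
  read 'd': 4 → 2
  read 'd': 2 → 0
  read 'b': 0 → 2
  read 'b': 2 → 0
  end 0, accepted
w4:
  start at 4
  read 'd': 4 → 2
  read 'a': 2 → 2
  read 'd': 2 → 0
  read 'a': 0 → 0
  read 'd': 0 → 2
  read 'c': 2 → 4
  read 'd': 4 → 2
  read 'c': 2 → 4
  read 'c': 4 → 4
  read 'd': 4 → 2
  read 'a': 2 → 2
  read 'd': 2 → 0
  read 'a': 0 → 0
  read 'd': 0 → 2
  read 'd': 2 → 0
  read 'b': 0 → 2
  end 2, accepted

w1, w2, w3, w4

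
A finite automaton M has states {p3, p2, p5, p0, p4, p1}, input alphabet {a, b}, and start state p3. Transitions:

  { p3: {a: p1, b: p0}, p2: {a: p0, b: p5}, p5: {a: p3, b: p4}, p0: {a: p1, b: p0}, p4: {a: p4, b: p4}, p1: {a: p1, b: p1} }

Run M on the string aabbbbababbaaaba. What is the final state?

p1

Trace: p3 -a-> p1 -a-> p1 -b-> p1 -b-> p1 -b-> p1 -b-> p1 -a-> p1 -b-> p1 -a-> p1 -b-> p1 -b-> p1 -a-> p1 -a-> p1 -a-> p1 -b-> p1 -a-> p1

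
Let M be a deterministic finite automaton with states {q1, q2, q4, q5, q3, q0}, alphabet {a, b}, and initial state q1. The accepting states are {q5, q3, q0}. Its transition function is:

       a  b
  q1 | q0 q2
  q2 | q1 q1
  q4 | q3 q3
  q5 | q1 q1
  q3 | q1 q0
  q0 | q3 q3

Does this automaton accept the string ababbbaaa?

Yes

start at q1
read 'a': q1 → q0
read 'b': q0 → q3
read 'a': q3 → q1
read 'b': q1 → q2
read 'b': q2 → q1
read 'b': q1 → q2
read 'a': q2 → q1
read 'a': q1 → q0
read 'a': q0 → q3
End state q3 is accepting.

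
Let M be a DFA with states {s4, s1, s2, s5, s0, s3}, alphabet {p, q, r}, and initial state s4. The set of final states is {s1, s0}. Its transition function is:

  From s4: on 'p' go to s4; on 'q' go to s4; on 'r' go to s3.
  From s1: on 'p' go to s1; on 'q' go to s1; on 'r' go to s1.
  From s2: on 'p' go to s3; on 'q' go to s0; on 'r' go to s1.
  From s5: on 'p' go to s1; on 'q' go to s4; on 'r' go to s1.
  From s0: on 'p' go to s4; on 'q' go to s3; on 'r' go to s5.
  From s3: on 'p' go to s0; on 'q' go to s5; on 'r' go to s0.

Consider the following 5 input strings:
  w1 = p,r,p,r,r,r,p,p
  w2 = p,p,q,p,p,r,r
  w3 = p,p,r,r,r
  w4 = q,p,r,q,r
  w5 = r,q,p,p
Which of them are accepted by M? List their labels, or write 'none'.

w1, w2, w4, w5

w1: s4 → s4 → s3 → s0 → s5 → s1 → s1 → s1 → s1  → end s1, accepted
w2: s4 → s4 → s4 → s4 → s4 → s4 → s3 → s0  → end s0, accepted
w3: s4 → s4 → s4 → s3 → s0 → s5  → end s5, rejected
w4: s4 → s4 → s4 → s3 → s5 → s1  → end s1, accepted
w5: s4 → s3 → s5 → s1 → s1  → end s1, accepted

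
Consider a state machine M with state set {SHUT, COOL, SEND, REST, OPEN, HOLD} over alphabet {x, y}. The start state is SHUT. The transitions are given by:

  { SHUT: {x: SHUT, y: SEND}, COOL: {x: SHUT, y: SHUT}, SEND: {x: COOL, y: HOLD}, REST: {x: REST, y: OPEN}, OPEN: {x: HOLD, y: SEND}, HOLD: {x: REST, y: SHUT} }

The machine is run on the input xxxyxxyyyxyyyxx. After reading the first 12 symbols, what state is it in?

HOLD

SHUT → SHUT → SHUT → SHUT → SEND → COOL → SHUT → SEND → HOLD → SHUT → SHUT → SEND → HOLD
After 12 symbols: HOLD.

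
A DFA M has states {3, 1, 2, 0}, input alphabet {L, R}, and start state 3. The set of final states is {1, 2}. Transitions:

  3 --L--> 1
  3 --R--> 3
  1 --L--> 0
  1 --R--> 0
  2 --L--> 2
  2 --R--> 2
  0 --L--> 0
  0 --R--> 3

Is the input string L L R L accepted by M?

Yes

Trace: 3 -L-> 1 -L-> 0 -R-> 3 -L-> 1
End state 1 is accepting.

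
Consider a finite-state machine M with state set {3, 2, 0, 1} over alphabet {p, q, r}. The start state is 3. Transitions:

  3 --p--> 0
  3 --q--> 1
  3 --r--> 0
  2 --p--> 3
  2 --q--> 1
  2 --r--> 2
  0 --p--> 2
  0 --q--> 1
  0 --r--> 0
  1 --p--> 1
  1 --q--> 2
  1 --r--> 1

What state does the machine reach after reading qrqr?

2

Trace: 3 -q-> 1 -r-> 1 -q-> 2 -r-> 2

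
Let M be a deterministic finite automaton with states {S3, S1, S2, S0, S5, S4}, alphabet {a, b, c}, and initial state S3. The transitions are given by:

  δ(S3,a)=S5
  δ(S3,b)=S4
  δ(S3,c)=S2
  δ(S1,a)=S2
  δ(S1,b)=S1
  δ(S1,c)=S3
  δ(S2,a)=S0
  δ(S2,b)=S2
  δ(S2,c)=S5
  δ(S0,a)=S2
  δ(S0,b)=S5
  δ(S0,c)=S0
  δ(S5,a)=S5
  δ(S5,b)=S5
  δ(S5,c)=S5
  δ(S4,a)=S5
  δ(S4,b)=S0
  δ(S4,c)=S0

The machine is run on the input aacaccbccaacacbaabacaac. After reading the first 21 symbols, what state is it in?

S5

Trace: S3 -a-> S5 -a-> S5 -c-> S5 -a-> S5 -c-> S5 -c-> S5 -b-> S5 -c-> S5 -c-> S5 -a-> S5 -a-> S5 -c-> S5 -a-> S5 -c-> S5 -b-> S5 -a-> S5 -a-> S5 -b-> S5 -a-> S5 -c-> S5 -a-> S5
After 21 symbols: S5.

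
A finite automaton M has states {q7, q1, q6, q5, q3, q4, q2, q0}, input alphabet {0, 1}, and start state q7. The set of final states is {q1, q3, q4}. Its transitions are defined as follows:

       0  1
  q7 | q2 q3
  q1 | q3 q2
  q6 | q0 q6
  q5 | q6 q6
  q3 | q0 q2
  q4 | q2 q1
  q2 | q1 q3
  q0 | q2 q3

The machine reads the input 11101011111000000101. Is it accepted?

start at q7
read '1': q7 → q3
read '1': q3 → q2
read '1': q2 → q3
read '0': q3 → q0
read '1': q0 → q3
read '0': q3 → q0
read '1': q0 → q3
read '1': q3 → q2
read '1': q2 → q3
read '1': q3 → q2
read '1': q2 → q3
read '0': q3 → q0
read '0': q0 → q2
read '0': q2 → q1
read '0': q1 → q3
read '0': q3 → q0
read '0': q0 → q2
read '1': q2 → q3
read '0': q3 → q0
read '1': q0 → q3
End state q3 is accepting.

Yes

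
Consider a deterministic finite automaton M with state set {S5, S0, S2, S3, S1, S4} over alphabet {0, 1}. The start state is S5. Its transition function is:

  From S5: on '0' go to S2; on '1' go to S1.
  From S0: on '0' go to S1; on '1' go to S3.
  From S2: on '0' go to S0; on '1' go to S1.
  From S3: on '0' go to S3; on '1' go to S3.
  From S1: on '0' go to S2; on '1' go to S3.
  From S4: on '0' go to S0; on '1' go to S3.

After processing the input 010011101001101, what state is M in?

S5 → S2 → S1 → S2 → S0 → S3 → S3 → S3 → S3 → S3 → S3 → S3 → S3 → S3 → S3 → S3

S3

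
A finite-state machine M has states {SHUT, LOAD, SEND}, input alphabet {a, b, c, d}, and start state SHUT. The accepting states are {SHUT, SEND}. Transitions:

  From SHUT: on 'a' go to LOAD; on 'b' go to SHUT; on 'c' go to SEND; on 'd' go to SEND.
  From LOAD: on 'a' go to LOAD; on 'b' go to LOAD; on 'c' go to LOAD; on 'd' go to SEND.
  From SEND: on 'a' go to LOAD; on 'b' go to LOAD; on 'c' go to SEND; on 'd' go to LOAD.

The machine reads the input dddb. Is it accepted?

No

start at SHUT
read 'd': SHUT → SEND
read 'd': SEND → LOAD
read 'd': LOAD → SEND
read 'b': SEND → LOAD
End state LOAD is not accepting.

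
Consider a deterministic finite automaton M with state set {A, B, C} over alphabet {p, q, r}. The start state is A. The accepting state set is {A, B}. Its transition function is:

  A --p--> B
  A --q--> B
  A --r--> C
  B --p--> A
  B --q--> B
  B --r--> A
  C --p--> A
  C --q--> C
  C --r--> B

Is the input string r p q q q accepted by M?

Yes

start at A
read 'r': A → C
read 'p': C → A
read 'q': A → B
read 'q': B → B
read 'q': B → B
End state B is accepting.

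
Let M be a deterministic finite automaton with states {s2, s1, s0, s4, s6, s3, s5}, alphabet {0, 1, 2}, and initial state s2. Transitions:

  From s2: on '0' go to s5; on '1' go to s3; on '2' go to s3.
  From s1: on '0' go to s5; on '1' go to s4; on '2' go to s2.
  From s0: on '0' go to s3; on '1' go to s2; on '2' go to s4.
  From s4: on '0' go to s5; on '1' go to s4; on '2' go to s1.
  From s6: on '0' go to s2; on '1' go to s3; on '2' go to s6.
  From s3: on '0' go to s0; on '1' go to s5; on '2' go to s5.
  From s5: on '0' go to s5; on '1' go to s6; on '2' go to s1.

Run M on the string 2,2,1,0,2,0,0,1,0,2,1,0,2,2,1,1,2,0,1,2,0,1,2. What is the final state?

s5

start at s2
read '2': s2 → s3
read '2': s3 → s5
read '1': s5 → s6
read '0': s6 → s2
read '2': s2 → s3
read '0': s3 → s0
read '0': s0 → s3
read '1': s3 → s5
read '0': s5 → s5
read '2': s5 → s1
read '1': s1 → s4
read '0': s4 → s5
read '2': s5 → s1
read '2': s1 → s2
read '1': s2 → s3
read '1': s3 → s5
read '2': s5 → s1
read '0': s1 → s5
read '1': s5 → s6
read '2': s6 → s6
read '0': s6 → s2
read '1': s2 → s3
read '2': s3 → s5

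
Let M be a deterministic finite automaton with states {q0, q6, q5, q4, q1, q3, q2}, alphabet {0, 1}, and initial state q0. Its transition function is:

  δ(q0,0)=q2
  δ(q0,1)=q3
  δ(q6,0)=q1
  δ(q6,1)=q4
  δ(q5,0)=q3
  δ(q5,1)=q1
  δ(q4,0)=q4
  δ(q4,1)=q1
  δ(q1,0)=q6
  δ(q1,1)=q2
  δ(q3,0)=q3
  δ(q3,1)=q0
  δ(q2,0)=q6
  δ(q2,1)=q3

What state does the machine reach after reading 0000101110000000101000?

q3

start at q0
read '0': q0 → q2
read '0': q2 → q6
read '0': q6 → q1
read '0': q1 → q6
read '1': q6 → q4
read '0': q4 → q4
read '1': q4 → q1
read '1': q1 → q2
read '1': q2 → q3
read '0': q3 → q3
read '0': q3 → q3
read '0': q3 → q3
read '0': q3 → q3
read '0': q3 → q3
read '0': q3 → q3
read '0': q3 → q3
read '1': q3 → q0
read '0': q0 → q2
read '1': q2 → q3
read '0': q3 → q3
read '0': q3 → q3
read '0': q3 → q3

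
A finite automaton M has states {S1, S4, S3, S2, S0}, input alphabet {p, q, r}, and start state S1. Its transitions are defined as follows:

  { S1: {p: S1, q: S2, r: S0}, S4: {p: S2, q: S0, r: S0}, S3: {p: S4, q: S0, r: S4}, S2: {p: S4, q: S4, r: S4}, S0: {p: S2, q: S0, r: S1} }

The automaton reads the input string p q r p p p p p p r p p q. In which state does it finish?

S0

Trace: S1 -p-> S1 -q-> S2 -r-> S4 -p-> S2 -p-> S4 -p-> S2 -p-> S4 -p-> S2 -p-> S4 -r-> S0 -p-> S2 -p-> S4 -q-> S0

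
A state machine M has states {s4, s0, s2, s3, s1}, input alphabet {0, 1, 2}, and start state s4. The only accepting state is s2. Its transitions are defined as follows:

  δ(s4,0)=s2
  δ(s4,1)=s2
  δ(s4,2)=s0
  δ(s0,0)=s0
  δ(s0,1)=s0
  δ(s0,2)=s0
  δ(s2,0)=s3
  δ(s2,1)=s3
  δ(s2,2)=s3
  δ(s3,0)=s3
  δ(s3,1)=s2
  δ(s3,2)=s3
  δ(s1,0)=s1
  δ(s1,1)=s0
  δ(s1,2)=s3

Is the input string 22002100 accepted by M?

No

start at s4
read '2': s4 → s0
read '2': s0 → s0
read '0': s0 → s0
read '0': s0 → s0
read '2': s0 → s0
read '1': s0 → s0
read '0': s0 → s0
read '0': s0 → s0
End state s0 is not accepting.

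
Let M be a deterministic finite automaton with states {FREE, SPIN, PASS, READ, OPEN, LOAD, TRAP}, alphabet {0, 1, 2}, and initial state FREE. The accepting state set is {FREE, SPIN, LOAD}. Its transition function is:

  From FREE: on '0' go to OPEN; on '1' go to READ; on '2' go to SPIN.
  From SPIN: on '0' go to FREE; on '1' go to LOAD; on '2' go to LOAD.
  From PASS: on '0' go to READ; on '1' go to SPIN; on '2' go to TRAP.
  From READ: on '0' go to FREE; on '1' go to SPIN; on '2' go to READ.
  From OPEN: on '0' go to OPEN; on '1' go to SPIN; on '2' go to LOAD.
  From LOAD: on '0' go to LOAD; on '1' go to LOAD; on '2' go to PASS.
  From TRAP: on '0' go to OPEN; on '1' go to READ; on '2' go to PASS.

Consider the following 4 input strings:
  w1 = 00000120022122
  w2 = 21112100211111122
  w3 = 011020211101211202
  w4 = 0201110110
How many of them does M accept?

w1:
  start at FREE
  read '0': FREE → OPEN
  read '0': OPEN → OPEN
  read '0': OPEN → OPEN
  read '0': OPEN → OPEN
  read '0': OPEN → OPEN
  read '1': OPEN → SPIN
  read '2': SPIN → LOAD
  read '0': LOAD → LOAD
  read '0': LOAD → LOAD
  read '2': LOAD → PASS
  read '2': PASS → TRAP
  read '1': TRAP → READ
  read '2': READ → READ
  read '2': READ → READ
  end READ, rejected
w2:
  start at FREE
  read '2': FREE → SPIN
  read '1': SPIN → LOAD
  read '1': LOAD → LOAD
  read '1': LOAD → LOAD
  read '2': LOAD → PASS
  read '1': PASS → SPIN
  read '0': SPIN → FREE
  read '0': FREE → OPEN
  read '2': OPEN → LOAD
  read '1': LOAD → LOAD
  read '1': LOAD → LOAD
  read '1': LOAD → LOAD
  read '1': LOAD → LOAD
  read '1': LOAD → LOAD
  read '1': LOAD → LOAD
  read '2': LOAD → PASS
  read '2': PASS → TRAP
  end TRAP, rejected
w3:
  start at FREE
  read '0': FREE → OPEN
  read '1': OPEN → SPIN
  read '1': SPIN → LOAD
  read '0': LOAD → LOAD
  read '2': LOAD → PASS
  read '0': PASS → READ
  read '2': READ → READ
  read '1': READ → SPIN
  read '1': SPIN → LOAD
  read '1': LOAD → LOAD
  read '0': LOAD → LOAD
  read '1': LOAD → LOAD
  read '2': LOAD → PASS
  read '1': PASS → SPIN
  read '1': SPIN → LOAD
  read '2': LOAD → PASS
  read '0': PASS → READ
  read '2': READ → READ
  end READ, rejected
w4:
  start at FREE
  read '0': FREE → OPEN
  read '2': OPEN → LOAD
  read '0': LOAD → LOAD
  read '1': LOAD → LOAD
  read '1': LOAD → LOAD
  read '1': LOAD → LOAD
  read '0': LOAD → LOAD
  read '1': LOAD → LOAD
  read '1': LOAD → LOAD
  read '0': LOAD → LOAD
  end LOAD, accepted

1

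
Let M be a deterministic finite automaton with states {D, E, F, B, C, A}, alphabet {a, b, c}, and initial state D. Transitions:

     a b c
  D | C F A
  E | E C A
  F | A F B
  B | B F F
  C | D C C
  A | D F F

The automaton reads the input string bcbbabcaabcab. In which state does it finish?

F

start at D
read 'b': D → F
read 'c': F → B
read 'b': B → F
read 'b': F → F
read 'a': F → A
read 'b': A → F
read 'c': F → B
read 'a': B → B
read 'a': B → B
read 'b': B → F
read 'c': F → B
read 'a': B → B
read 'b': B → F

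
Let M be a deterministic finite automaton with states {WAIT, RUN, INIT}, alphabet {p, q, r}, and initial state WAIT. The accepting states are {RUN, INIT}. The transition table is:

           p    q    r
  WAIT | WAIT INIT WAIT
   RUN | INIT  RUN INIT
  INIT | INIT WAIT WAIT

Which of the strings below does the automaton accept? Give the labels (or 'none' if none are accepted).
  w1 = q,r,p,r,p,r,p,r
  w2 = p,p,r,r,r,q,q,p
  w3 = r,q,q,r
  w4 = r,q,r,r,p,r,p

w1: Trace: WAIT -q-> INIT -r-> WAIT -p-> WAIT -r-> WAIT -p-> WAIT -r-> WAIT -p-> WAIT -r-> WAIT  → end WAIT, rejected
w2: Trace: WAIT -p-> WAIT -p-> WAIT -r-> WAIT -r-> WAIT -r-> WAIT -q-> INIT -q-> WAIT -p-> WAIT  → end WAIT, rejected
w3: Trace: WAIT -r-> WAIT -q-> INIT -q-> WAIT -r-> WAIT  → end WAIT, rejected
w4: Trace: WAIT -r-> WAIT -q-> INIT -r-> WAIT -r-> WAIT -p-> WAIT -r-> WAIT -p-> WAIT  → end WAIT, rejected

none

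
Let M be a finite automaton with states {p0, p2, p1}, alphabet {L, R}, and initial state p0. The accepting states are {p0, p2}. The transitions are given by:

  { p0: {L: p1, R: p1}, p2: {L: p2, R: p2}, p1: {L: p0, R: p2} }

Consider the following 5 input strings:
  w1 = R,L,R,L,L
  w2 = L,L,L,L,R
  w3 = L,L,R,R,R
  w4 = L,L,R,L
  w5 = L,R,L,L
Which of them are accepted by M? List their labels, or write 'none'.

w3, w4, w5

w1: Trace: p0 -R-> p1 -L-> p0 -R-> p1 -L-> p0 -L-> p1  → end p1, rejected
w2: Trace: p0 -L-> p1 -L-> p0 -L-> p1 -L-> p0 -R-> p1  → end p1, rejected
w3: Trace: p0 -L-> p1 -L-> p0 -R-> p1 -R-> p2 -R-> p2  → end p2, accepted
w4: Trace: p0 -L-> p1 -L-> p0 -R-> p1 -L-> p0  → end p0, accepted
w5: Trace: p0 -L-> p1 -R-> p2 -L-> p2 -L-> p2  → end p2, accepted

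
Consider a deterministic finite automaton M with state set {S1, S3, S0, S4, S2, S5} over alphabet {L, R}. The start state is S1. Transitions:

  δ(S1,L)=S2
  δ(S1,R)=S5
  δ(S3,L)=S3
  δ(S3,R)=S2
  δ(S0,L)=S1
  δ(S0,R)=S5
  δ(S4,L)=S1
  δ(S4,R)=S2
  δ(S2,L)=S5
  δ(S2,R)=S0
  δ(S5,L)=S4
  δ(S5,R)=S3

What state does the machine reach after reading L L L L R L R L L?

S4

Trace: S1 -L-> S2 -L-> S5 -L-> S4 -L-> S1 -R-> S5 -L-> S4 -R-> S2 -L-> S5 -L-> S4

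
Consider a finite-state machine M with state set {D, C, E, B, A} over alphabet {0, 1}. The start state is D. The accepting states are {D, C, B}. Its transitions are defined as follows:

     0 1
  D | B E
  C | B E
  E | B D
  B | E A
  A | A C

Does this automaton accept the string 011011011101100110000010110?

Trace: D -0-> B -1-> A -1-> C -0-> B -1-> A -1-> C -0-> B -1-> A -1-> C -1-> E -0-> B -1-> A -1-> C -0-> B -0-> E -1-> D -1-> E -0-> B -0-> E -0-> B -0-> E -0-> B -1-> A -0-> A -1-> C -1-> E -0-> B
End state B is accepting.

Yes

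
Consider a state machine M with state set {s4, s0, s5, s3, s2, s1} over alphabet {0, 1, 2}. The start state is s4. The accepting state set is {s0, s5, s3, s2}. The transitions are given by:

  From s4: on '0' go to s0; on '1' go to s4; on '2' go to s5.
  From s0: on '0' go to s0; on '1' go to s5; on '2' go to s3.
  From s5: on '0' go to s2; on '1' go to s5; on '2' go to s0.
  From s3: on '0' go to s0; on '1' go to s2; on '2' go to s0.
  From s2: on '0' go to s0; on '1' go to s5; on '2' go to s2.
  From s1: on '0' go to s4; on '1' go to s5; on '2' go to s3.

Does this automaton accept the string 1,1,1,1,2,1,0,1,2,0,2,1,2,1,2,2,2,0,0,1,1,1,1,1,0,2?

Yes

s4 → s4 → s4 → s4 → s4 → s5 → s5 → s2 → s5 → s0 → s0 → s3 → s2 → s2 → s5 → s0 → s3 → s0 → s0 → s0 → s5 → s5 → s5 → s5 → s5 → s2 → s2
End state s2 is accepting.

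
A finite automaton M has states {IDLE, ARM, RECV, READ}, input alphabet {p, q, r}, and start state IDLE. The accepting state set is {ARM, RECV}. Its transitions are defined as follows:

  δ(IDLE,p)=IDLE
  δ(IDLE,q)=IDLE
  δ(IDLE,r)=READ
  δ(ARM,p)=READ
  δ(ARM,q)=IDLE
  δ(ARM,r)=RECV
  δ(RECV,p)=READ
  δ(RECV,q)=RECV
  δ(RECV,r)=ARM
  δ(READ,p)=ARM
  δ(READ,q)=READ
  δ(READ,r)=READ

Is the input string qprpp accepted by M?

No

Trace: IDLE -q-> IDLE -p-> IDLE -r-> READ -p-> ARM -p-> READ
End state READ is not accepting.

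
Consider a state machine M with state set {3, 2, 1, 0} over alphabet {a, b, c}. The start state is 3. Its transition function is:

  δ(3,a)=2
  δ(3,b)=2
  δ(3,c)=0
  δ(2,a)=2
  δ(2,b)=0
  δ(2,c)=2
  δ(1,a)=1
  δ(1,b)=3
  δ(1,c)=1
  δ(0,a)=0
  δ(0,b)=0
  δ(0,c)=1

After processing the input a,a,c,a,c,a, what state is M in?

2

start at 3
read 'a': 3 → 2
read 'a': 2 → 2
read 'c': 2 → 2
read 'a': 2 → 2
read 'c': 2 → 2
read 'a': 2 → 2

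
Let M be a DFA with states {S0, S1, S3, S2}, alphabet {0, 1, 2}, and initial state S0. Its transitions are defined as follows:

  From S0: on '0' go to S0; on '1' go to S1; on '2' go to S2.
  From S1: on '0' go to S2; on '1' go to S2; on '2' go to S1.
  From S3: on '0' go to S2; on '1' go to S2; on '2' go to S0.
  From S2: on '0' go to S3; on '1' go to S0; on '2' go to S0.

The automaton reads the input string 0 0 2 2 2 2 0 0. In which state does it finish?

S0

start at S0
read '0': S0 → S0
read '0': S0 → S0
read '2': S0 → S2
read '2': S2 → S0
read '2': S0 → S2
read '2': S2 → S0
read '0': S0 → S0
read '0': S0 → S0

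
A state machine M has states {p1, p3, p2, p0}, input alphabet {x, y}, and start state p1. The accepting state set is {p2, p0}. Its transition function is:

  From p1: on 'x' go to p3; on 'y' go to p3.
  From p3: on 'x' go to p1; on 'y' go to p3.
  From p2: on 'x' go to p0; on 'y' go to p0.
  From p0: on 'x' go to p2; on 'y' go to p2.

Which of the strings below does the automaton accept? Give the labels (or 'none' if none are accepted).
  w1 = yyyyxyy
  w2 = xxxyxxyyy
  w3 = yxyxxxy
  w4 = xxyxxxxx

w1: p1 → p3 → p3 → p3 → p3 → p1 → p3 → p3  → end p3, rejected
w2: p1 → p3 → p1 → p3 → p3 → p1 → p3 → p3 → p3 → p3  → end p3, rejected
w3: p1 → p3 → p1 → p3 → p1 → p3 → p1 → p3  → end p3, rejected
w4: p1 → p3 → p1 → p3 → p1 → p3 → p1 → p3 → p1  → end p1, rejected

none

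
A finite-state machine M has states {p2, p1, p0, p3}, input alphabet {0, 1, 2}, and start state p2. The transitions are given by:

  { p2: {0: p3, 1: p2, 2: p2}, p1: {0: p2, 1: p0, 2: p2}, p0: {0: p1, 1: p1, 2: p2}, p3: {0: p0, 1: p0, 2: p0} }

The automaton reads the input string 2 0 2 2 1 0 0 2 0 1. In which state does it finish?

p2 → p2 → p3 → p0 → p2 → p2 → p3 → p0 → p2 → p3 → p0

p0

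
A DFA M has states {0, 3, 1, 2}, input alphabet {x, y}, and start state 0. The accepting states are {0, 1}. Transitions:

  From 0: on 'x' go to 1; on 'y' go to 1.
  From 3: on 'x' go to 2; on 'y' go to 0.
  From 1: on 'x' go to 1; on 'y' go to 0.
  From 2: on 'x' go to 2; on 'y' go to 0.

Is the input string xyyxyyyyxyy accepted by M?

start at 0
read 'x': 0 → 1
read 'y': 1 → 0
read 'y': 0 → 1
read 'x': 1 → 1
read 'y': 1 → 0
read 'y': 0 → 1
read 'y': 1 → 0
read 'y': 0 → 1
read 'x': 1 → 1
read 'y': 1 → 0
read 'y': 0 → 1
End state 1 is accepting.

Yes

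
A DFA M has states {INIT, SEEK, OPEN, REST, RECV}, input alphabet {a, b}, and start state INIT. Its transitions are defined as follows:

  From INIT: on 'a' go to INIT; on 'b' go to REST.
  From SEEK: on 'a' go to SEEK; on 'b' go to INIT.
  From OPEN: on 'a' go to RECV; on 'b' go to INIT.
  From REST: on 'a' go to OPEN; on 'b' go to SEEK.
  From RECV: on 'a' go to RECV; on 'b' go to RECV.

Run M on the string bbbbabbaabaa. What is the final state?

RECV

start at INIT
read 'b': INIT → REST
read 'b': REST → SEEK
read 'b': SEEK → INIT
read 'b': INIT → REST
read 'a': REST → OPEN
read 'b': OPEN → INIT
read 'b': INIT → REST
read 'a': REST → OPEN
read 'a': OPEN → RECV
read 'b': RECV → RECV
read 'a': RECV → RECV
read 'a': RECV → RECV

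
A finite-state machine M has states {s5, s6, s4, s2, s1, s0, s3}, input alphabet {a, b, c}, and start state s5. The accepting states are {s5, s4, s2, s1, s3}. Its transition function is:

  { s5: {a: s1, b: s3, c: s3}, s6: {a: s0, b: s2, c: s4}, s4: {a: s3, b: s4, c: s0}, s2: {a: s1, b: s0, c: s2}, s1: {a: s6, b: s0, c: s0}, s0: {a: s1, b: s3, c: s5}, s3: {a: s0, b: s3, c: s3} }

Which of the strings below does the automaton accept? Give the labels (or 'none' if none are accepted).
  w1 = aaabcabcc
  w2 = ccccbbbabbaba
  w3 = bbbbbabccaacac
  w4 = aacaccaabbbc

w1:
  start at s5
  read 'a': s5 → s1
  read 'a': s1 → s6
  read 'a': s6 → s0
  read 'b': s0 → s3
  read 'c': s3 → s3
  read 'a': s3 → s0
  read 'b': s0 → s3
  read 'c': s3 → s3
  read 'c': s3 → s3
  end s3, accepted
w2:
  start at s5
  read 'c': s5 → s3
  read 'c': s3 → s3
  read 'c': s3 → s3
  read 'c': s3 → s3
  read 'b': s3 → s3
  read 'b': s3 → s3
  read 'b': s3 → s3
  read 'a': s3 → s0
  read 'b': s0 → s3
  read 'b': s3 → s3
  read 'a': s3 → s0
  read 'b': s0 → s3
  read 'a': s3 → s0
  end s0, rejected
w3:
  start at s5
  read 'b': s5 → s3
  read 'b': s3 → s3
  read 'b': s3 → s3
  read 'b': s3 → s3
  read 'b': s3 → s3
  read 'a': s3 → s0
  read 'b': s0 → s3
  read 'c': s3 → s3
  read 'c': s3 → s3
  read 'a': s3 → s0
  read 'a': s0 → s1
  read 'c': s1 → s0
  read 'a': s0 → s1
  read 'c': s1 → s0
  end s0, rejected
w4:
  start at s5
  read 'a': s5 → s1
  read 'a': s1 → s6
  read 'c': s6 → s4
  read 'a': s4 → s3
  read 'c': s3 → s3
  read 'c': s3 → s3
  read 'a': s3 → s0
  read 'a': s0 → s1
  read 'b': s1 → s0
  read 'b': s0 → s3
  read 'b': s3 → s3
  read 'c': s3 → s3
  end s3, accepted

w1, w4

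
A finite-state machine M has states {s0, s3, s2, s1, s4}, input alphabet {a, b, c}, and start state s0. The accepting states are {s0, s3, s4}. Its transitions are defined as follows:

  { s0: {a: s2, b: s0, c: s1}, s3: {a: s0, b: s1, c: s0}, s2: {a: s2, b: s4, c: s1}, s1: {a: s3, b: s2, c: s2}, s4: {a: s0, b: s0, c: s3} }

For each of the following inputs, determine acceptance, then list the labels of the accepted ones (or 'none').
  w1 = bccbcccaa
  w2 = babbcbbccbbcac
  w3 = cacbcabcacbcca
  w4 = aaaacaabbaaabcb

w1, w2

w1: s0 → s0 → s1 → s2 → s4 → s3 → s0 → s1 → s3 → s0  → end s0, accepted
w2: s0 → s0 → s2 → s4 → s0 → s1 → s2 → s4 → s3 → s0 → s0 → s0 → s1 → s3 → s0  → end s0, accepted
w3: s0 → s1 → s3 → s0 → s0 → s1 → s3 → s1 → s2 → s2 → s1 → s2 → s1 → s2 → s2  → end s2, rejected
w4: s0 → s2 → s2 → s2 → s2 → s1 → s3 → s0 → s0 → s0 → s2 → s2 → s2 → s4 → s3 → s1  → end s1, rejected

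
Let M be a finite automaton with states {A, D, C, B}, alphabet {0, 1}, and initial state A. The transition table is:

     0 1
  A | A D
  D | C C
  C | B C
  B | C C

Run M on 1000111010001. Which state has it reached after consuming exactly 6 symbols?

C

Trace: A -1-> D -0-> C -0-> B -0-> C -1-> C -1-> C
After 6 symbols: C.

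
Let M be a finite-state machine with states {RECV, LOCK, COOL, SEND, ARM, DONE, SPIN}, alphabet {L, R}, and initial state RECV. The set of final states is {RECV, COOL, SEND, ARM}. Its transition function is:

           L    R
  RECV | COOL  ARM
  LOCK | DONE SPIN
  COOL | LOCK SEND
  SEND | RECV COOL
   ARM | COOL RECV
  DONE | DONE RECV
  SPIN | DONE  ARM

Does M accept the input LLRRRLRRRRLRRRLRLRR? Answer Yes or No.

Trace: RECV -L-> COOL -L-> LOCK -R-> SPIN -R-> ARM -R-> RECV -L-> COOL -R-> SEND -R-> COOL -R-> SEND -R-> COOL -L-> LOCK -R-> SPIN -R-> ARM -R-> RECV -L-> COOL -R-> SEND -L-> RECV -R-> ARM -R-> RECV
End state RECV is accepting.

Yes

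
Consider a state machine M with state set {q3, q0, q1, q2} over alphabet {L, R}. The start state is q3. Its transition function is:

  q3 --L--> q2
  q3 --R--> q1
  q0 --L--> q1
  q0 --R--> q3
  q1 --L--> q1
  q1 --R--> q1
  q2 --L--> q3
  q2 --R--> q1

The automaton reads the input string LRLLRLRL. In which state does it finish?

q1

q3 → q2 → q1 → q1 → q1 → q1 → q1 → q1 → q1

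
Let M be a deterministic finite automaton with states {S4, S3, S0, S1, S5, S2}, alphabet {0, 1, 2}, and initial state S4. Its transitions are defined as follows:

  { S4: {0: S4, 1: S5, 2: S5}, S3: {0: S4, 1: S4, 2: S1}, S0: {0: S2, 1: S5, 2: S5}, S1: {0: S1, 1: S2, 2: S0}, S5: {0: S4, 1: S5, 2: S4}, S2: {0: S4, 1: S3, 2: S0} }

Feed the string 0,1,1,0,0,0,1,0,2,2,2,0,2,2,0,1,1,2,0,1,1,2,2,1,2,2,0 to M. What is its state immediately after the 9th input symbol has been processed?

S5

Trace: S4 -0-> S4 -1-> S5 -1-> S5 -0-> S4 -0-> S4 -0-> S4 -1-> S5 -0-> S4 -2-> S5
After 9 symbols: S5.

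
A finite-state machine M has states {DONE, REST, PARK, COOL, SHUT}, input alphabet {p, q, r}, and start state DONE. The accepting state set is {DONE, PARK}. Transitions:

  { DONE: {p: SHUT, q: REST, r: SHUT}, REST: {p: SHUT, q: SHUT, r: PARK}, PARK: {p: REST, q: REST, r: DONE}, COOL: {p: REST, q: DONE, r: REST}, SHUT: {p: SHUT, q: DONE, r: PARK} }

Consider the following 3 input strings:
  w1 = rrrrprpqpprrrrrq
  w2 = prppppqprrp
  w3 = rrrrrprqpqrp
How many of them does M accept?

w1: Trace: DONE -r-> SHUT -r-> PARK -r-> DONE -r-> SHUT -p-> SHUT -r-> PARK -p-> REST -q-> SHUT -p-> SHUT -p-> SHUT -r-> PARK -r-> DONE -r-> SHUT -r-> PARK -r-> DONE -q-> REST  → end REST, rejected
w2: Trace: DONE -p-> SHUT -r-> PARK -p-> REST -p-> SHUT -p-> SHUT -p-> SHUT -q-> DONE -p-> SHUT -r-> PARK -r-> DONE -p-> SHUT  → end SHUT, rejected
w3: Trace: DONE -r-> SHUT -r-> PARK -r-> DONE -r-> SHUT -r-> PARK -p-> REST -r-> PARK -q-> REST -p-> SHUT -q-> DONE -r-> SHUT -p-> SHUT  → end SHUT, rejected

0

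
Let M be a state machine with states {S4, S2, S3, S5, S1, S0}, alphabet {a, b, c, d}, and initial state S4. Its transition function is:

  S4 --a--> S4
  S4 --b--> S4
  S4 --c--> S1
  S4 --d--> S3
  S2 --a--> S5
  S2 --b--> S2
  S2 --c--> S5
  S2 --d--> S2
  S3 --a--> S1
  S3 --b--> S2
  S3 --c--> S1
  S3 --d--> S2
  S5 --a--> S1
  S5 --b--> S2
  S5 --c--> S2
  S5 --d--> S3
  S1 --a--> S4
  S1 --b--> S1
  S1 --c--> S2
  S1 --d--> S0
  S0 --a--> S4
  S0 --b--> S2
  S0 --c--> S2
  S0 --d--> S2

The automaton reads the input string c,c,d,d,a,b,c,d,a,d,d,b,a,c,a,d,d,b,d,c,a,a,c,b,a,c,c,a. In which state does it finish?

Trace: S4 -c-> S1 -c-> S2 -d-> S2 -d-> S2 -a-> S5 -b-> S2 -c-> S5 -d-> S3 -a-> S1 -d-> S0 -d-> S2 -b-> S2 -a-> S5 -c-> S2 -a-> S5 -d-> S3 -d-> S2 -b-> S2 -d-> S2 -c-> S5 -a-> S1 -a-> S4 -c-> S1 -b-> S1 -a-> S4 -c-> S1 -c-> S2 -a-> S5

S5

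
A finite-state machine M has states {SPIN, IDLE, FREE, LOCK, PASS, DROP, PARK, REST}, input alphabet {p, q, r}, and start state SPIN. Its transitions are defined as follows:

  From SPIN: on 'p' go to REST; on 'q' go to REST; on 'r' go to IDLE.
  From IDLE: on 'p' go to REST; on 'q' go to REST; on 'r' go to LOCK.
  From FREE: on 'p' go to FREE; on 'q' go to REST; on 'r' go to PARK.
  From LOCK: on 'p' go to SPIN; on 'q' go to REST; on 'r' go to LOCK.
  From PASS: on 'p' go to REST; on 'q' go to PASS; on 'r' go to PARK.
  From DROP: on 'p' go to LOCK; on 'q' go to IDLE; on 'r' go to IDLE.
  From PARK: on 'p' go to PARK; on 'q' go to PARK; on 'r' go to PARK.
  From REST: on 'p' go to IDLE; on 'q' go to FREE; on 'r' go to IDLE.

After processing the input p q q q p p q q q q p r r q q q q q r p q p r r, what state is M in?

SPIN → REST → FREE → REST → FREE → FREE → FREE → REST → FREE → REST → FREE → FREE → PARK → PARK → PARK → PARK → PARK → PARK → PARK → PARK → PARK → PARK → PARK → PARK → PARK

PARK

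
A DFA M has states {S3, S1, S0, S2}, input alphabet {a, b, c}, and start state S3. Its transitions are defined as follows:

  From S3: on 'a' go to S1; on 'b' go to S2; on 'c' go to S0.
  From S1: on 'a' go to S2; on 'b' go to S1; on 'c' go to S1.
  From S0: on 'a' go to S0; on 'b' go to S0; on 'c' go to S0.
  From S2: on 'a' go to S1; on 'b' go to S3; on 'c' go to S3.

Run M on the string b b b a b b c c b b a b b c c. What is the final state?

S0

start at S3
read 'b': S3 → S2
read 'b': S2 → S3
read 'b': S3 → S2
read 'a': S2 → S1
read 'b': S1 → S1
read 'b': S1 → S1
read 'c': S1 → S1
read 'c': S1 → S1
read 'b': S1 → S1
read 'b': S1 → S1
read 'a': S1 → S2
read 'b': S2 → S3
read 'b': S3 → S2
read 'c': S2 → S3
read 'c': S3 → S0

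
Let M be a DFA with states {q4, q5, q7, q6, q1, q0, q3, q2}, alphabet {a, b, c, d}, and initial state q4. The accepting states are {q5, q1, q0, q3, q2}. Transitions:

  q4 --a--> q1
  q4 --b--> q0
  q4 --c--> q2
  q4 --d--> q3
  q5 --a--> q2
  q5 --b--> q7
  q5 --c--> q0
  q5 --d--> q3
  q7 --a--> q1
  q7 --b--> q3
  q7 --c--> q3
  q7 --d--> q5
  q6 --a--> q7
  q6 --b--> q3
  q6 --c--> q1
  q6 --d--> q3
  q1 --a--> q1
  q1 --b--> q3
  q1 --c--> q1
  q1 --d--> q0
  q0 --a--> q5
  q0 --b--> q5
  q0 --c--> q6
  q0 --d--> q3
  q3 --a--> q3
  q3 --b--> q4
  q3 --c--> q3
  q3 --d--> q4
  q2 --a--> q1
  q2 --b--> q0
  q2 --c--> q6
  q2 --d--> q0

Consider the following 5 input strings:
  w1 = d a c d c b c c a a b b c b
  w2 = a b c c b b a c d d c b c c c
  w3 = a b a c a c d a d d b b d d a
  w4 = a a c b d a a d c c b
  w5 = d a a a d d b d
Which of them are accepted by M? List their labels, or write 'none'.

w1, w2, w3, w4, w5

w1: q4 → q3 → q3 → q3 → q4 → q2 → q0 → q6 → q1 → q1 → q1 → q3 → q4 → q2 → q0  → end q0, accepted
w2: q4 → q1 → q3 → q3 → q3 → q4 → q0 → q5 → q0 → q3 → q4 → q2 → q0 → q6 → q1 → q1  → end q1, accepted
w3: q4 → q1 → q3 → q3 → q3 → q3 → q3 → q4 → q1 → q0 → q3 → q4 → q0 → q3 → q4 → q1  → end q1, accepted
w4: q4 → q1 → q1 → q1 → q3 → q4 → q1 → q1 → q0 → q6 → q1 → q3  → end q3, accepted
w5: q4 → q3 → q3 → q3 → q3 → q4 → q3 → q4 → q3  → end q3, accepted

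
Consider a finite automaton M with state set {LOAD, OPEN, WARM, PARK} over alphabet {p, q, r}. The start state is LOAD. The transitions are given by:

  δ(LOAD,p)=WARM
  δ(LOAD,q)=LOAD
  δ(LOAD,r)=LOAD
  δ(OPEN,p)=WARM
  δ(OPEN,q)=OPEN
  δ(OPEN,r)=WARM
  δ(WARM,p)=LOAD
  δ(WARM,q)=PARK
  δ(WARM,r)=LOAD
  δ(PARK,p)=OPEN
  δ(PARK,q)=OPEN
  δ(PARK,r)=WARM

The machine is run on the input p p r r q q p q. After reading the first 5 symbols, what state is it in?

Trace: LOAD -p-> WARM -p-> LOAD -r-> LOAD -r-> LOAD -q-> LOAD
After 5 symbols: LOAD.

LOAD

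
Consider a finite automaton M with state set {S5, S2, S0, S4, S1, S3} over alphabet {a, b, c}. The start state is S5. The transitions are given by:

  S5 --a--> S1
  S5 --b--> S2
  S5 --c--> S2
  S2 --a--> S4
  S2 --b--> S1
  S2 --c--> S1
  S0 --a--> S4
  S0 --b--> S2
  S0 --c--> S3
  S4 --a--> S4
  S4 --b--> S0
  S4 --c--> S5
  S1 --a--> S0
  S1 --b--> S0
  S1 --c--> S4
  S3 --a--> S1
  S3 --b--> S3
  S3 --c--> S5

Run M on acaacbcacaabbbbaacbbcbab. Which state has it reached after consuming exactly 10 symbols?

start at S5
read 'a': S5 → S1
read 'c': S1 → S4
read 'a': S4 → S4
read 'a': S4 → S4
read 'c': S4 → S5
read 'b': S5 → S2
read 'c': S2 → S1
read 'a': S1 → S0
read 'c': S0 → S3
read 'a': S3 → S1
After 10 symbols: S1.

S1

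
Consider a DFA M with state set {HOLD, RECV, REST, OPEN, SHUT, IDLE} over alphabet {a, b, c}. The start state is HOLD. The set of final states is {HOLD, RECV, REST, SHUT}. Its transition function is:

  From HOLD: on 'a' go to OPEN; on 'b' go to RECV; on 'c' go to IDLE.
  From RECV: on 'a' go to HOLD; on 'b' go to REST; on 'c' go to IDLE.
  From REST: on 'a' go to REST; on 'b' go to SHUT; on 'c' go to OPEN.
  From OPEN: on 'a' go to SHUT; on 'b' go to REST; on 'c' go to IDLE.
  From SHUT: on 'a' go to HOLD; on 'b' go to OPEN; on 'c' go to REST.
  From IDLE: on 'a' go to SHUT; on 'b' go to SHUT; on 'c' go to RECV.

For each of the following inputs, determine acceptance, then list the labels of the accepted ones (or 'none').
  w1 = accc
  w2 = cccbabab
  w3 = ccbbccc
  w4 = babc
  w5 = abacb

w2, w5

w1: HOLD → OPEN → IDLE → RECV → IDLE  → end IDLE, rejected
w2: HOLD → IDLE → RECV → IDLE → SHUT → HOLD → RECV → HOLD → RECV  → end RECV, accepted
w3: HOLD → IDLE → RECV → REST → SHUT → REST → OPEN → IDLE  → end IDLE, rejected
w4: HOLD → RECV → HOLD → RECV → IDLE  → end IDLE, rejected
w5: HOLD → OPEN → REST → REST → OPEN → REST  → end REST, accepted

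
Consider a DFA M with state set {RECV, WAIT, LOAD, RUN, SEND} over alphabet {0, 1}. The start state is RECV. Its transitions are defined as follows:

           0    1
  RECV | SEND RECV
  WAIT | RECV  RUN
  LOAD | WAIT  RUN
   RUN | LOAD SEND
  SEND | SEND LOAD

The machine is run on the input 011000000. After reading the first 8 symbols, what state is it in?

SEND

start at RECV
read '0': RECV → SEND
read '1': SEND → LOAD
read '1': LOAD → RUN
read '0': RUN → LOAD
read '0': LOAD → WAIT
read '0': WAIT → RECV
read '0': RECV → SEND
read '0': SEND → SEND
After 8 symbols: SEND.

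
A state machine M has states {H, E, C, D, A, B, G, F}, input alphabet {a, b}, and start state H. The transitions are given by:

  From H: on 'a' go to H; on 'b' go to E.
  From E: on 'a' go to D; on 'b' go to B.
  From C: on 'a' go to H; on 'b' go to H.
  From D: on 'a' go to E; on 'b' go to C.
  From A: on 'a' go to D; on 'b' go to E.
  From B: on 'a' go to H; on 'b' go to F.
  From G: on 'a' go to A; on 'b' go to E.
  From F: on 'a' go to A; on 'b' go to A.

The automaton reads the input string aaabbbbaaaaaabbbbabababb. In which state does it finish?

Trace: H -a-> H -a-> H -a-> H -b-> E -b-> B -b-> F -b-> A -a-> D -a-> E -a-> D -a-> E -a-> D -a-> E -b-> B -b-> F -b-> A -b-> E -a-> D -b-> C -a-> H -b-> E -a-> D -b-> C -b-> H

H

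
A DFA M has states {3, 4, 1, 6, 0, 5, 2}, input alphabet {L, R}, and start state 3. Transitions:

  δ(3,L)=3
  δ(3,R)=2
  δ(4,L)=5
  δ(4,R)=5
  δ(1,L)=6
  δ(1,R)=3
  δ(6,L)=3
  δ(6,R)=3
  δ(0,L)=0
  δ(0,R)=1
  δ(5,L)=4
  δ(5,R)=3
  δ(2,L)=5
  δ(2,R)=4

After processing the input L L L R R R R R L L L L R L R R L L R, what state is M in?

start at 3
read 'L': 3 → 3
read 'L': 3 → 3
read 'L': 3 → 3
read 'R': 3 → 2
read 'R': 2 → 4
read 'R': 4 → 5
read 'R': 5 → 3
read 'R': 3 → 2
read 'L': 2 → 5
read 'L': 5 → 4
read 'L': 4 → 5
read 'L': 5 → 4
read 'R': 4 → 5
read 'L': 5 → 4
read 'R': 4 → 5
read 'R': 5 → 3
read 'L': 3 → 3
read 'L': 3 → 3
read 'R': 3 → 2

2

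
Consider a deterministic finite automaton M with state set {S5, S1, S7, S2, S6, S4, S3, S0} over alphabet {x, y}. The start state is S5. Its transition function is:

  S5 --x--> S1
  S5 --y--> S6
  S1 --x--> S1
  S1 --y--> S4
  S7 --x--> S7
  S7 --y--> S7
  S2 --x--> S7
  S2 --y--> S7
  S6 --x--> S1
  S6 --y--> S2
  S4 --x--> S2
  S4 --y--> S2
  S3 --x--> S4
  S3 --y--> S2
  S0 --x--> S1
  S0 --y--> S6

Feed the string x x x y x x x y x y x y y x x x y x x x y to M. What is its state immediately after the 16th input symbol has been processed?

S7

S5 → S1 → S1 → S1 → S4 → S2 → S7 → S7 → S7 → S7 → S7 → S7 → S7 → S7 → S7 → S7 → S7
After 16 symbols: S7.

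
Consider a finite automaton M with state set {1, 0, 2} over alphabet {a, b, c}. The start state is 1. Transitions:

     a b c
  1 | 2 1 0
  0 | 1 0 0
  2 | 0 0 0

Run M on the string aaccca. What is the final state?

1

1 → 2 → 0 → 0 → 0 → 0 → 1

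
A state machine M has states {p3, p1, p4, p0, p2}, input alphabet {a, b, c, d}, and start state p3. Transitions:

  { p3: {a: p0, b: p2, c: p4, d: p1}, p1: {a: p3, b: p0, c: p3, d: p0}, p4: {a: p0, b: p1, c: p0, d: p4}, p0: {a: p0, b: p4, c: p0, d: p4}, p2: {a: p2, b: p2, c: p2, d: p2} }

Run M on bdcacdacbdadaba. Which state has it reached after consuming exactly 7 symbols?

p2

Trace: p3 -b-> p2 -d-> p2 -c-> p2 -a-> p2 -c-> p2 -d-> p2 -a-> p2
After 7 symbols: p2.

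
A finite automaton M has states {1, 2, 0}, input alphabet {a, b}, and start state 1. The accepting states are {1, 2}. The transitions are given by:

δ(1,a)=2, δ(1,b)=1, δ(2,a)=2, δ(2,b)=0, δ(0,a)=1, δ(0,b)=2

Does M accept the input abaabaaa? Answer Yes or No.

Trace: 1 -a-> 2 -b-> 0 -a-> 1 -a-> 2 -b-> 0 -a-> 1 -a-> 2 -a-> 2
End state 2 is accepting.

Yes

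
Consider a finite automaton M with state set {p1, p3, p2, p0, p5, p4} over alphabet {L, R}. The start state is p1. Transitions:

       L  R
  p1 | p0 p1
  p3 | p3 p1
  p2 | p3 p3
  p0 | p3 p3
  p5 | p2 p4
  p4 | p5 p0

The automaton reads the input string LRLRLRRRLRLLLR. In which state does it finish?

Trace: p1 -L-> p0 -R-> p3 -L-> p3 -R-> p1 -L-> p0 -R-> p3 -R-> p1 -R-> p1 -L-> p0 -R-> p3 -L-> p3 -L-> p3 -L-> p3 -R-> p1

p1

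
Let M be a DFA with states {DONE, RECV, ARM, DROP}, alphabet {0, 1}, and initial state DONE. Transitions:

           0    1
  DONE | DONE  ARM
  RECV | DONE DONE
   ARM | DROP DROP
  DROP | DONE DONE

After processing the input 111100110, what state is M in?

DONE → ARM → DROP → DONE → ARM → DROP → DONE → ARM → DROP → DONE

DONE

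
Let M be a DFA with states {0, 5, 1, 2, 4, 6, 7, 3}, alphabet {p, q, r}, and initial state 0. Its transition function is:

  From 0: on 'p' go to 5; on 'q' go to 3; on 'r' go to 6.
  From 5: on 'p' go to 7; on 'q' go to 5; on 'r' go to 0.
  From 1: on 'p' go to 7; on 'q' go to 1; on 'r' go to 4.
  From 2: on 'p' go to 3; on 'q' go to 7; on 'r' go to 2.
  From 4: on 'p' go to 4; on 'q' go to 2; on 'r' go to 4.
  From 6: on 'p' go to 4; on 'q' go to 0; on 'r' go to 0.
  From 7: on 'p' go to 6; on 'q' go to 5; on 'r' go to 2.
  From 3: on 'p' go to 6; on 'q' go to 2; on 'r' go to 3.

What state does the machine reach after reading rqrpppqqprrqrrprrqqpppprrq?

start at 0
read 'r': 0 → 6
read 'q': 6 → 0
read 'r': 0 → 6
read 'p': 6 → 4
read 'p': 4 → 4
read 'p': 4 → 4
read 'q': 4 → 2
read 'q': 2 → 7
read 'p': 7 → 6
read 'r': 6 → 0
read 'r': 0 → 6
read 'q': 6 → 0
read 'r': 0 → 6
read 'r': 6 → 0
read 'p': 0 → 5
read 'r': 5 → 0
read 'r': 0 → 6
read 'q': 6 → 0
read 'q': 0 → 3
read 'p': 3 → 6
read 'p': 6 → 4
read 'p': 4 → 4
read 'p': 4 → 4
read 'r': 4 → 4
read 'r': 4 → 4
read 'q': 4 → 2

2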